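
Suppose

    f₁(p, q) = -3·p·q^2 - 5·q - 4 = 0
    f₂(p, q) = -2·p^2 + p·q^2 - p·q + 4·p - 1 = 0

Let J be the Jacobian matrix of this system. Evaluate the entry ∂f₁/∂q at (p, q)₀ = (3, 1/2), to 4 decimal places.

-14.0000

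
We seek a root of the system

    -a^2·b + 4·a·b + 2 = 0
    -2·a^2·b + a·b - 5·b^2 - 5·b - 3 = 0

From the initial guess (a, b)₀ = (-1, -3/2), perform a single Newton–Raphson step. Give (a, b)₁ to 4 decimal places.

(-0.4502, -0.5896)

At (-1, -3/2): F = (9.5000, -2.2500).
Jacobian J = [[-2·a·b + 4·b, -a^2 + 4·a], [-4·a·b + b, -2·a^2 + a - 10·b - 5]].
At the point, J = [[-9.0000, -5.0000], [-7.5000, 7.0000]] (det J = -100.5000).
Solving J·Δ = −F gives Δ = (0.5498, 0.9104).
Then the next iterate is (a, b)₁ = (-0.4502, -0.5896).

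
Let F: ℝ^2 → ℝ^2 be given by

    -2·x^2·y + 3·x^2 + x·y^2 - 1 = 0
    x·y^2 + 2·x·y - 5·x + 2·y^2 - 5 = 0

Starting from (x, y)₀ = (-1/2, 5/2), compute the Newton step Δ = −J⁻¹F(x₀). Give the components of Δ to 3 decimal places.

(0.234, -0.898)

At (-1/2, 5/2): F = (-4.625, 4.375).
Jacobian J = [[-4·x·y + 6·x + y^2, -2·x^2 + 2·x·y], [y^2 + 2·y - 5, 2·x·y + 2·x + 4·y]].
At the point, J = [[8.250, -3.000], [6.250, 6.500]] (det J = 72.375).
Solving J·Δ = −F gives Δ = (0.234, -0.898).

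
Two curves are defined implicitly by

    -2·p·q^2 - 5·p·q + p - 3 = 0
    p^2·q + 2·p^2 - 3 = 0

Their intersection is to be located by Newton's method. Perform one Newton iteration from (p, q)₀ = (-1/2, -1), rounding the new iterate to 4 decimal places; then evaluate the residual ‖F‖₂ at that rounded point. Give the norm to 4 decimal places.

133.6262

At (-1/2, -1): F = (-5.0000, -2.7500).
Jacobian J = [[-2·q^2 - 5·q + 1, -4·p·q - 5·p], [2·p·q + 4·p, p^2]].
At the point, J = [[4.0000, 0.5000], [-1.0000, 0.2500]] (det J = 1.5000).
Solving J·Δ = −F gives Δ = (-0.0833, 10.6667).
Then the next iterate is (p, q)₁ = (-0.5833, 9.6667).
Re-evaluating at (-0.5833, 9.6667): F = (133.622671, 0.969465), so ‖F‖₂ = 133.6262.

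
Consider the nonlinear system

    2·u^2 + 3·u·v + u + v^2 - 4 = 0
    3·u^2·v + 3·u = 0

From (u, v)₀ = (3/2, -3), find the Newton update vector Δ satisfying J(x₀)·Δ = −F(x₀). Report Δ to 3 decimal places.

At (3/2, -3): F = (-2.500, -15.750).
Jacobian J = [[4·u + 3·v + 1, 3·u + 2·v], [6·u·v + 3, 3·u^2]].
At the point, J = [[-2.000, -1.500], [-24.000, 6.750]] (det J = -49.500).
Solving J·Δ = −F gives Δ = (-0.818, -0.576).

(-0.818, -0.576)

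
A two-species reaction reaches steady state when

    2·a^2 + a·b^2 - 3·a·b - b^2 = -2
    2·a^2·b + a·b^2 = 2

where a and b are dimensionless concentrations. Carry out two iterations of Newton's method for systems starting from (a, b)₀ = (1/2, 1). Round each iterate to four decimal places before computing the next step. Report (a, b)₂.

(0.6639, 1.1992)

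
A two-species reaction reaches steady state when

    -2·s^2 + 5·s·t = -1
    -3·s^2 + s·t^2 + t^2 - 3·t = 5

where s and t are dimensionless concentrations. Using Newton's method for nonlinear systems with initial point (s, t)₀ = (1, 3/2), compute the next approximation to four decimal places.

At (1, 3/2): F = (6.5000, -8.0000).
Jacobian J = [[-4·s + 5·t, 5·s], [-6·s + t^2, 2·s·t + 2·t - 3]].
At the point, J = [[3.5000, 5.0000], [-3.7500, 3.0000]] (det J = 29.2500).
Solving J·Δ = −F gives Δ = (-2.0342, 0.1239).
Then the next iterate is (s, t)₁ = (-1.0342, 1.6239).

(-1.0342, 1.6239)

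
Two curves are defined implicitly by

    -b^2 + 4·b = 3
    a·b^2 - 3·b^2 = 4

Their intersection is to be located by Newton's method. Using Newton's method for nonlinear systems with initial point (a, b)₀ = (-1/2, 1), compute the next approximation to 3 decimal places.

(7.000, 1.000)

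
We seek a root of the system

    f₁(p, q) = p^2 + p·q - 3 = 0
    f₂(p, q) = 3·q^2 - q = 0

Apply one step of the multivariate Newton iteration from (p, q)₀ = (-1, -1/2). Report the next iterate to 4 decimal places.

At (-1, -1/2): F = (-1.5000, 1.2500).
Jacobian J = [[2·p + q, p], [0, 6·q - 1]].
At the point, J = [[-2.5000, -1.0000], [0.0000, -4.0000]] (det J = 10.0000).
Solving J·Δ = −F gives Δ = (-0.7250, 0.3125).
Then the next iterate is (p, q)₁ = (-1.7250, -0.1875).

(-1.7250, -0.1875)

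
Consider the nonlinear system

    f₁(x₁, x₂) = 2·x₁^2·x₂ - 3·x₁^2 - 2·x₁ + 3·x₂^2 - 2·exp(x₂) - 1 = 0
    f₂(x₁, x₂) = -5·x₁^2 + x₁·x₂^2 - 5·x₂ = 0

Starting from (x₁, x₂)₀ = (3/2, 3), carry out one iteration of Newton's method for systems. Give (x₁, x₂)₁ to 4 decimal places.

At (3/2, 3): F = (-10.421074, -12.7500).
Jacobian J = [[4·x₁·x₂ - 6·x₁ - 2, 2·x₁^2 + 6·x₂ - 2·exp(x₂)], [-10·x₁ + x₂^2, 2·x₁·x₂ - 5]].
At the point, J = [[7.0000, -17.671074], [-6.0000, 4.0000]] (det J = -78.026443).
Solving J·Δ = −F gives Δ = (-3.4218, -1.9452).
Then the next iterate is (x₁, x₂)₁ = (-1.9218, 1.0548).

(-1.9218, 1.0548)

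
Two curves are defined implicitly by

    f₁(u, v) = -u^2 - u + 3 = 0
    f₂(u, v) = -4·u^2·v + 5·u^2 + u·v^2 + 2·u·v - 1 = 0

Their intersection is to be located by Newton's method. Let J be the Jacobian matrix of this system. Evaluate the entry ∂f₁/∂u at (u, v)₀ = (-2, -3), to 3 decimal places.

∂f₁/∂u = -2·u - 1.
At (-2, -3) this is 3.000.

3.000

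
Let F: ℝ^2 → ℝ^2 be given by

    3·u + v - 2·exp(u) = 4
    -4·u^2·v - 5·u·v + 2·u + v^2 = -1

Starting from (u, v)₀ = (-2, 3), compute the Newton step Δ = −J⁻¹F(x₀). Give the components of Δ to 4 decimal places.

(0.3429, 6.3349)

At (-2, 3): F = (-7.270671, -12.0000).
Jacobian J = [[-2·exp(u) + 3, 1], [-8·u·v - 5·v + 2, -4·u^2 - 5·u + 2·v]].
At the point, J = [[2.729329, 1.0000], [35.0000, 0.0000]] (det J = -35.0000).
Solving J·Δ = −F gives Δ = (0.3429, 6.3349).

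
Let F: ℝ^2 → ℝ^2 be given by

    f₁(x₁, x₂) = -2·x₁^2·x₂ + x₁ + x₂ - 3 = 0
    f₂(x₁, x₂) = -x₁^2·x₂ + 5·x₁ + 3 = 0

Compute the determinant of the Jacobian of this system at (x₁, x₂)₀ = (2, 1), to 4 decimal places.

35.0000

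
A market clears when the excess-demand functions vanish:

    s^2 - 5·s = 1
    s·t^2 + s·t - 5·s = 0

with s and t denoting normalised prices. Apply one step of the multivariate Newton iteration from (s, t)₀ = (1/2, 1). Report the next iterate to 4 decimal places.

(-0.3125, 0.3750)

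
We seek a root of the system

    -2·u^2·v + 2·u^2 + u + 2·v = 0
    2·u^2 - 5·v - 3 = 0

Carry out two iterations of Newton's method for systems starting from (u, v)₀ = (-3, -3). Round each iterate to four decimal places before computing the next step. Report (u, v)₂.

(-4.8950, 7.4758)

At (-3, -3): F = (63.0000, 30.0000).
Jacobian J = [[-4·u·v + 4·u + 1, -2·u^2 + 2], [4·u, -5]].
At the point, J = [[-47.0000, -16.0000], [-12.0000, -5.0000]] (det J = 43.0000).
Solving J·Δ = −F gives Δ = (-3.8372, 15.2093).
Then the next iterate is (u, v)₁ = (-6.8372, 12.2093).
Round to (-6.8372, 12.2093) and repeat: F = (-1030.427706, 29.448108), J = [[307.560904, -91.494608], [-27.3488, -5.0000]].
Δ = (1.9422, -4.7335), so (u, v)₂ = (-4.8950, 7.4758).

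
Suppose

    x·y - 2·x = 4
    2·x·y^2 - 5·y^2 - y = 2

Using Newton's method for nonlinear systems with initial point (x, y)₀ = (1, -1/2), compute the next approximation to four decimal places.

(-0.9545, 1.1136)

At (1, -1/2): F = (-6.5000, -2.2500).
Jacobian J = [[y - 2, x], [2·y^2, 4·x·y - 10·y - 1]].
At the point, J = [[-2.5000, 1.0000], [0.5000, 2.0000]] (det J = -5.5000).
Solving J·Δ = −F gives Δ = (-1.9545, 1.6136).
Then the next iterate is (x, y)₁ = (-0.9545, 1.1136).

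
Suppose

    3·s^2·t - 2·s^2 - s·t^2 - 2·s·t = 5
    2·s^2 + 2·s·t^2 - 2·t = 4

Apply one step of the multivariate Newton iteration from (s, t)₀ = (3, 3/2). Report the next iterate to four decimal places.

(-3.3333, 6.5000)

At (3, 3/2): F = (1.7500, 24.5000).
Jacobian J = [[6·s·t - 4·s - t^2 - 2·t, 3·s^2 - 2·s·t - 2·s], [4·s + 2·t^2, 4·s·t - 2]].
At the point, J = [[9.7500, 12.0000], [16.5000, 16.0000]] (det J = -42.0000).
Solving J·Δ = −F gives Δ = (-6.3333, 5.0000).
Then the next iterate is (s, t)₁ = (-3.3333, 6.5000).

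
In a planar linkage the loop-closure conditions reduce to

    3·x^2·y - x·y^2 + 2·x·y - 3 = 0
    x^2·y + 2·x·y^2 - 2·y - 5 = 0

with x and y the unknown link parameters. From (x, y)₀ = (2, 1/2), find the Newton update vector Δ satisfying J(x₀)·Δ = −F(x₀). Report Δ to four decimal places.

(-12.5455, 5.7273)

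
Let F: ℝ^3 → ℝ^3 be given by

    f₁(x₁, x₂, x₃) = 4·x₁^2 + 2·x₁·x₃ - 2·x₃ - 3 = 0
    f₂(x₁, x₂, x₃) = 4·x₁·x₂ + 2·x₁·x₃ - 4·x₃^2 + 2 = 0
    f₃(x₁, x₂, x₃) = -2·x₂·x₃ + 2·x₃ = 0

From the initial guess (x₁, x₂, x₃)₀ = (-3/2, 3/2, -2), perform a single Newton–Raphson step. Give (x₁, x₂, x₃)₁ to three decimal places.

At (-3/2, 3/2, -2): F = (16.000, -17.000, 2.000).
Jacobian J = [[8·x₁ + 2·x₃, 0, 2·x₁ - 2], [4·x₂ + 2·x₃, 4·x₁, 2·x₁ - 8·x₃], [0, -2·x₃, -2·x₂ + 2]].
At the point, J = [[-16.000, 0.000, -5.000], [2.000, -6.000, 13.000], [0.000, 4.000, -1.000]] (det J = 696.000).
Solving J·Δ = −F gives Δ = (0.655, -0.224, 1.103).
Then the next iterate is (x₁, x₂, x₃)₁ = (-0.845, 1.276, -0.897).

(-0.845, 1.276, -0.897)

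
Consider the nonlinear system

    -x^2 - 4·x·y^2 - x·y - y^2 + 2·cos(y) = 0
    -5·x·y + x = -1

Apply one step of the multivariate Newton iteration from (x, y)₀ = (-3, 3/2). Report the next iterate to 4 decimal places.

(-0.4518, 1.2376)

At (-3, 3/2): F = (20.391474, 20.5000).
Jacobian J = [[-2·x - 4·y^2 - y, -8·x·y - x - 2·y - 2·sin(y)], [-5·y + 1, -5·x]].
At the point, J = [[-4.5000, 34.005010], [-6.5000, 15.0000]] (det J = 153.532565).
Solving J·Δ = −F gives Δ = (2.5482, -0.2624).
Then the next iterate is (x, y)₁ = (-0.4518, 1.2376).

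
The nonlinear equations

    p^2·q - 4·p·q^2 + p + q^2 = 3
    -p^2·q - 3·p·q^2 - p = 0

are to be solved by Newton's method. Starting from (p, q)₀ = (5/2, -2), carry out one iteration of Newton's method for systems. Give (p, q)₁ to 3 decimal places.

(1.817, -1.244)

At (5/2, -2): F = (-49.000, -20.000).
Jacobian J = [[2·p·q - 4·q^2 + 1, p^2 - 8·p·q + 2·q], [-2·p·q - 3·q^2 - 1, -p^2 - 6·p·q]].
At the point, J = [[-25.000, 42.250], [-3.000, 23.750]] (det J = -467.000).
Solving J·Δ = −F gives Δ = (-0.683, 0.756).
Then the next iterate is (p, q)₁ = (1.817, -1.244).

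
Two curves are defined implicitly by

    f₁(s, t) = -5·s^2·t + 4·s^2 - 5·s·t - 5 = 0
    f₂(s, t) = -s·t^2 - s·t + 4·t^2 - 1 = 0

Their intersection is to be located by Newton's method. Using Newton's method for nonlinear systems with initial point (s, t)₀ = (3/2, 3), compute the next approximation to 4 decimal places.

At (3/2, 3): F = (-52.2500, 17.0000).
Jacobian J = [[-10·s·t + 8·s - 5·t, -5·s^2 - 5·s], [-t^2 - t, -2·s·t - s + 8·t]].
At the point, J = [[-48.0000, -18.7500], [-12.0000, 13.5000]] (det J = -873.0000).
Solving J·Δ = −F gives Δ = (-0.4429, -1.6529).
Then the next iterate is (s, t)₁ = (1.0571, 1.3471).

(1.0571, 1.3471)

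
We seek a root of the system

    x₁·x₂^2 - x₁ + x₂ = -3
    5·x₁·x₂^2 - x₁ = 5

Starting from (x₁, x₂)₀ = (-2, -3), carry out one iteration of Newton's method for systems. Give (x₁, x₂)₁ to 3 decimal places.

(0.707, -3.435)

At (-2, -3): F = (-16.000, -93.000).
Jacobian J = [[x₂^2 - 1, 2·x₁·x₂ + 1], [5·x₂^2 - 1, 10·x₁·x₂]].
At the point, J = [[8.000, 13.000], [44.000, 60.000]] (det J = -92.000).
Solving J·Δ = −F gives Δ = (2.707, -0.435).
Then the next iterate is (x₁, x₂)₁ = (0.707, -3.435).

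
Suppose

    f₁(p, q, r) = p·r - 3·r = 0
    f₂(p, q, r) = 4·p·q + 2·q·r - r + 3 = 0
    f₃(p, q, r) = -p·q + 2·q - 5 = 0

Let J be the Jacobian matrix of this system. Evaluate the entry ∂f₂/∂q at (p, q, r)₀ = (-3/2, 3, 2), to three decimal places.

-2.000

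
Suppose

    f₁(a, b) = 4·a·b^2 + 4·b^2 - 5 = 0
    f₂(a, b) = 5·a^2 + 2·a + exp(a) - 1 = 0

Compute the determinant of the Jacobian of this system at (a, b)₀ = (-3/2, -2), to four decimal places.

102.2150

J = [[4·b^2, 8·a·b + 8·b], [10·a + exp(a) + 2, 0]].
At the point, J = [[16.0000, 8.0000], [-12.776870, 0.0000]].
det J = 102.2150.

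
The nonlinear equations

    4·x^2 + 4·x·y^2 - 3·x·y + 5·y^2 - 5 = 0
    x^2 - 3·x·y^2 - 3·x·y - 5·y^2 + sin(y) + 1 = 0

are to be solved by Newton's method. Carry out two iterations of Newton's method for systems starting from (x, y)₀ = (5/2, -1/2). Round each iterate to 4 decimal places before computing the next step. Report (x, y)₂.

(0.7688, -0.5343)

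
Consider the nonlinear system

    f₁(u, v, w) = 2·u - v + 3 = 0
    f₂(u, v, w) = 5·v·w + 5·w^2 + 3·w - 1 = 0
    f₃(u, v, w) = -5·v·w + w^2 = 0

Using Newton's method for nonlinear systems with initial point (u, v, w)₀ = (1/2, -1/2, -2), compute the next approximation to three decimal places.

(-1.639, -0.279, -1.190)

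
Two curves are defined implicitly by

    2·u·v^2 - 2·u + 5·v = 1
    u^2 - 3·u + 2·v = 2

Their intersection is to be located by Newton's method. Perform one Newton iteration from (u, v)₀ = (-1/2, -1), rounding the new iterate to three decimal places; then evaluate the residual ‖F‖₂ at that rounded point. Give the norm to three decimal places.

At (-1/2, -1): F = (-6.000, -2.250).
Jacobian J = [[2·v^2 - 2, 4·u·v + 5], [2·u - 3, 2]].
At the point, J = [[0.000, 7.000], [-4.000, 2.000]] (det J = 28.000).
Solving J·Δ = −F gives Δ = (-0.134, 0.857).
Then the next iterate is (u, v)₁ = (-0.634, -0.143).
Re-evaluating at (-0.634, -0.143): F = (-0.47293, 0.01796), so ‖F‖₂ = 0.473.

0.473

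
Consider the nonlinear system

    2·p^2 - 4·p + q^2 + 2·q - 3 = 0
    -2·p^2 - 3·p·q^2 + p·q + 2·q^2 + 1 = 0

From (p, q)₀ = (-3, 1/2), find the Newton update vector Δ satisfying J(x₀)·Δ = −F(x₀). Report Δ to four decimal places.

(1.6738, -0.4897)

At (-3, 1/2): F = (28.2500, -15.7500).
Jacobian J = [[4·p - 4, 2·q + 2], [-4·p - 3·q^2 + q, -6·p·q + p + 4·q]].
At the point, J = [[-16.0000, 3.0000], [11.7500, 8.0000]] (det J = -163.2500).
Solving J·Δ = −F gives Δ = (1.6738, -0.4897).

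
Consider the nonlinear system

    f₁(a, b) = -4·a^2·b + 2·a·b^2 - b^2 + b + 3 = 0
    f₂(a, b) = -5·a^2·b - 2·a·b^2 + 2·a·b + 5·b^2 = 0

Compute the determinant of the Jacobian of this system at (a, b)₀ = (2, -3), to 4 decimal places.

-264.0000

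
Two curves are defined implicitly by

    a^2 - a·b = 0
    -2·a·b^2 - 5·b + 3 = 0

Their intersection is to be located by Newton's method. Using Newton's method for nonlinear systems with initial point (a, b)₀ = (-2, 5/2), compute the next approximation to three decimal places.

(-0.566, 2.662)

At (-2, 5/2): F = (9.000, 15.500).
Jacobian J = [[2·a - b, -a], [-2·b^2, -4·a·b - 5]].
At the point, J = [[-6.500, 2.000], [-12.500, 15.000]] (det J = -72.500).
Solving J·Δ = −F gives Δ = (1.434, 0.162).
Then the next iterate is (a, b)₁ = (-0.566, 2.662).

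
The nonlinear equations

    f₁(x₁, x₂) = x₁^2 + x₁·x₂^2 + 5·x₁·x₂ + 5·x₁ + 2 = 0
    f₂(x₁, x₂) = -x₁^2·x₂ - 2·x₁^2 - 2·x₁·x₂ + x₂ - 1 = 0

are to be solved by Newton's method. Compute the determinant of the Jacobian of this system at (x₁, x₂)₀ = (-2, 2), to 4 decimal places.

231.0000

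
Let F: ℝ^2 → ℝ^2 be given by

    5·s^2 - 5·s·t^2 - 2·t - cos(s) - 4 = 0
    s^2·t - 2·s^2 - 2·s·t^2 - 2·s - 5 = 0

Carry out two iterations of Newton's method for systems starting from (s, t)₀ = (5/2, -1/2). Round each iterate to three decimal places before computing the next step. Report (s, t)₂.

At (5/2, -1/2): F = (25.92614, -26.875).
Jacobian J = [[10·s - 5·t^2 + sin(s), -10·s·t - 2], [2·s·t - 4·s - 2·t^2 - 2, s^2 - 4·s·t]].
At the point, J = [[24.34847, 10.500], [-15.000, 11.250]] (det J = 431.42031).
Solving J·Δ = −F gives Δ = (-1.330, 0.615).
Then the next iterate is (s, t)₁ = (1.170, 0.115).
Round to (1.170, 0.115) and repeat: F = (2.14698, -9.95132), J = [[12.55463, -3.34550], [-6.43735, 0.83070]].
Δ = (-2.837, -10.004), so (s, t)₂ = (-1.667, -9.889).

(-1.667, -9.889)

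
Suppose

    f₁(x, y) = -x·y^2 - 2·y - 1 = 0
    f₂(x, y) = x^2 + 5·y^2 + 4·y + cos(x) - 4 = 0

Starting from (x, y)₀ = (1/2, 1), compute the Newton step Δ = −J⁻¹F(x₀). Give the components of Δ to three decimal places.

At (1/2, 1): F = (-3.500, 6.12758).
Jacobian J = [[-y^2, -2·x·y - 2], [2·x - sin(x), 10·y + 4]].
At the point, J = [[-1.000, -3.000], [0.52057, 14.000]] (det J = -12.43828).
Solving J·Δ = −F gives Δ = (-2.462, -0.346).

(-2.462, -0.346)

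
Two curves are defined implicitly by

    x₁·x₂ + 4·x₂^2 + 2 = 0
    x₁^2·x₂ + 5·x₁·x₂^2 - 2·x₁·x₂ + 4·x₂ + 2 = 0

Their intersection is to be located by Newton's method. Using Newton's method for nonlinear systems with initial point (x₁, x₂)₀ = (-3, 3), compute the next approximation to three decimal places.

(-3.708, 1.720)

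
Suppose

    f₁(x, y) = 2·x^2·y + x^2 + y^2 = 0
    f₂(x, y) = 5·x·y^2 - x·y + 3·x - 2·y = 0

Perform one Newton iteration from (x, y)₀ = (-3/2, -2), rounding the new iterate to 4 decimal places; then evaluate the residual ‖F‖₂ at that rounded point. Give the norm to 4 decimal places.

10.2061

At (-3/2, -2): F = (-2.7500, -33.5000).
Jacobian J = [[4·x·y + 2·x, 2·x^2 + 2·y], [5·y^2 - y + 3, 10·x·y - x - 2]].
At the point, J = [[9.0000, 0.5000], [25.0000, 29.5000]] (det J = 253.0000).
Solving J·Δ = −F gives Δ = (0.2544, 0.9200).
Then the next iterate is (x, y)₁ = (-1.2456, -1.0800).
Re-evaluating at (-1.2456, -1.0800): F = (-0.633362, -10.186387), so ‖F‖₂ = 10.2061.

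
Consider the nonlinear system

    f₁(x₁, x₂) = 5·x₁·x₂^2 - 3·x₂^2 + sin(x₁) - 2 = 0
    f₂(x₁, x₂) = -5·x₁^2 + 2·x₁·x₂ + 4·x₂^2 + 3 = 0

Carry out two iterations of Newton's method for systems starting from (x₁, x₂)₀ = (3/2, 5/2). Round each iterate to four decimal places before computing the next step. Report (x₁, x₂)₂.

(1.2568, 0.9332)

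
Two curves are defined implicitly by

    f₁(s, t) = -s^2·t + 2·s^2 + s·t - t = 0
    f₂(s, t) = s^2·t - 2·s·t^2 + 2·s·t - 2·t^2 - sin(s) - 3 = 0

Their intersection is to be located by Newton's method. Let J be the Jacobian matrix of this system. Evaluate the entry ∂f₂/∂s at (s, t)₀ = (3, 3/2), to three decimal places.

8.490

∂f₂/∂s = 2·s·t - 2·t^2 + 2·t - cos(s).
At (3, 3/2) this is 8.490.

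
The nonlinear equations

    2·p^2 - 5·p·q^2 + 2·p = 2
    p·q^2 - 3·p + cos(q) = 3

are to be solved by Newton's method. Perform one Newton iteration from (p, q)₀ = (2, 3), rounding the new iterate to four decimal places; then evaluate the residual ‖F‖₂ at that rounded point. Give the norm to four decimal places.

1520.5939

At (2, 3): F = (-80.0000, 8.010008).
Jacobian J = [[4·p - 5·q^2 + 2, -10·p·q], [q^2 - 3, 2·p·q - sin(q)]].
At the point, J = [[-35.0000, -60.0000], [6.0000, 11.858880]] (det J = -55.060800).
Solving J·Δ = −F gives Δ = (-8.5017, 3.6260).
Then the next iterate is (p, q)₁ = (-6.5017, 6.6260).
Re-evaluating at (-6.5017, 6.6260): F = (1496.789959, -268.002918), so ‖F‖₂ = 1520.5939.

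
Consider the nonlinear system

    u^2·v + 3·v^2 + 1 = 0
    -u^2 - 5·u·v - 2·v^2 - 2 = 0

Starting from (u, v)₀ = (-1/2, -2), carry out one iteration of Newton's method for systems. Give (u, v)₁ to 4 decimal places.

At (-1/2, -2): F = (12.5000, -15.2500).
Jacobian J = [[2·u·v, u^2 + 6·v], [-2·u - 5·v, -5·u - 4·v]].
At the point, J = [[2.0000, -11.7500], [11.0000, 10.5000]] (det J = 150.2500).
Solving J·Δ = −F gives Δ = (0.3191, 1.1181).
Then the next iterate is (u, v)₁ = (-0.1809, -0.8819).

(-0.1809, -0.8819)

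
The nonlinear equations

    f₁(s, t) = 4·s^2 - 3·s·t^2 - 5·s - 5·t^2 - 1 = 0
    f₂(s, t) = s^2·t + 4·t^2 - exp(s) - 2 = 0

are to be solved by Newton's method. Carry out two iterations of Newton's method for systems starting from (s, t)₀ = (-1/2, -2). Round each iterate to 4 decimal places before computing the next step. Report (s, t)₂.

(-0.4983, -0.8899)

At (-1/2, -2): F = (-11.5000, 12.893469).
Jacobian J = [[8·s - 3·t^2 - 5, -6·s·t - 10·t], [2·s·t - exp(s), s^2 + 8·t]].
At the point, J = [[-21.0000, 14.0000], [1.393469, -15.7500]] (det J = 311.241429).
Solving J·Δ = −F gives Δ = (-0.0020, 0.8185).
Then the next iterate is (s, t)₁ = (-0.5020, -1.1815).
Round to (-0.5020, -1.1815) and repeat: F = (-2.359406, 2.680707), J = [[-13.203827, 8.256322], [0.580907, -9.199996]].
Δ = (0.0037, 0.2916), so (s, t)₂ = (-0.4983, -0.8899).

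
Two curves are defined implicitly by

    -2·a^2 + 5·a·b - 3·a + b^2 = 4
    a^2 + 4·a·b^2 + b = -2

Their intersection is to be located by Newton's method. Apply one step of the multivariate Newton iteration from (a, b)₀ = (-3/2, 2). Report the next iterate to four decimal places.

(-0.3841, 1.8590)

At (-3/2, 2): F = (-15.0000, -17.7500).
Jacobian J = [[-4·a + 5·b - 3, 5·a + 2·b], [2·a + 4·b^2, 8·a·b + 1]].
At the point, J = [[13.0000, -3.5000], [13.0000, -23.0000]] (det J = -253.5000).
Solving J·Δ = −F gives Δ = (1.1159, -0.1410).
Then the next iterate is (a, b)₁ = (-0.3841, 1.8590).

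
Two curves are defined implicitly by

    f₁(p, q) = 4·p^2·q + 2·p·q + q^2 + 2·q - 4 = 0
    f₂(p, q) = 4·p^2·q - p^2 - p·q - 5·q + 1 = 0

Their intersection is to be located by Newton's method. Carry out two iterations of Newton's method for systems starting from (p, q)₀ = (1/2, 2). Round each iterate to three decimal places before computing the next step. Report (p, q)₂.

(1.292, 0.294)

At (1/2, 2): F = (8.000, -8.250).
Jacobian J = [[8·p·q + 2·q, 4·p^2 + 2·p + 2·q + 2], [8·p·q - 2·p - q, 4·p^2 - p - 5]].
At the point, J = [[12.000, 8.000], [5.000, -4.500]] (det J = -94.000).
Solving J·Δ = −F gives Δ = (0.319, -1.479).
Then the next iterate is (p, q)₁ = (0.819, 0.521).
Round to (0.819, 0.521) and repeat: F = (-0.43530, -1.30459), J = [[4.45559, 7.36304], [1.25459, -3.13596]].
Δ = (0.473, -0.227), so (p, q)₂ = (1.292, 0.294).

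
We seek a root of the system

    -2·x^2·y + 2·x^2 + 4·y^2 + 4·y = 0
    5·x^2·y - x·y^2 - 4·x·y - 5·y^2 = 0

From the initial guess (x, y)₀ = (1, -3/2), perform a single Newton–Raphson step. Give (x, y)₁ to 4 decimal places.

(0.9742, -0.7258)

At (1, -3/2): F = (8.0000, -15.0000).
Jacobian J = [[-4·x·y + 4·x, -2·x^2 + 8·y + 4], [10·x·y - y^2 - 4·y, 5·x^2 - 2·x·y - 4·x - 10·y]].
At the point, J = [[10.0000, -10.0000], [-11.2500, 19.0000]] (det J = 77.5000).
Solving J·Δ = −F gives Δ = (-0.0258, 0.7742).
Then the next iterate is (x, y)₁ = (0.9742, -0.7258).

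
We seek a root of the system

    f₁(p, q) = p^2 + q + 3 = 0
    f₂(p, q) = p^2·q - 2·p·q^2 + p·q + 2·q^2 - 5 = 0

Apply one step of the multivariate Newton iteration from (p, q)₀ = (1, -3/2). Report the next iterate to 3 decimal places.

(0.000, -2.000)

At (1, -3/2): F = (2.500, -8.000).
Jacobian J = [[2·p, 1], [2·p·q - 2·q^2 + q, p^2 - 4·p·q + p + 4·q]].
At the point, J = [[2.000, 1.000], [-9.000, 2.000]] (det J = 13.000).
Solving J·Δ = −F gives Δ = (-1.000, -0.500).
Then the next iterate is (p, q)₁ = (0.000, -2.000).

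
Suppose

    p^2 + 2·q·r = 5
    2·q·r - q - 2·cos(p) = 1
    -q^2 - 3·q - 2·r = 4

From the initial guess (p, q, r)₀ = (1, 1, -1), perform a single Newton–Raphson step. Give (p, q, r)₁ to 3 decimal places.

(5.369, 0.534, -2.835)

At (1, 1, -1): F = (-6.000, -5.08060, -6.000).
Jacobian J = [[2·p, 2·r, 2·q], [2·sin(p), 2·r - 1, 2·q], [0, -2·q - 3, -2]].
At the point, J = [[2.000, -2.000, 2.000], [1.68294, -3.000, 2.000], [0.000, -5.000, -2.000]] (det J = 8.43881).
Solving J·Δ = −F gives Δ = (4.369, -0.466, -1.835).
Then the next iterate is (p, q, r)₁ = (5.369, 0.534, -2.835).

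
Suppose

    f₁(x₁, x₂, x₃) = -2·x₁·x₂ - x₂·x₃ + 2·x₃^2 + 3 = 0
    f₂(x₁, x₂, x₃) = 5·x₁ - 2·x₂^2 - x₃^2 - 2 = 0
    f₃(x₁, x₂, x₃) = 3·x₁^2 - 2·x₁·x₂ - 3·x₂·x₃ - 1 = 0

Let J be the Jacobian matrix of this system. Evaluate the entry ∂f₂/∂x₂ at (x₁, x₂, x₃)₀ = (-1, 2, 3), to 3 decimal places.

∂f₂/∂x₂ = -4·x₂.
At (-1, 2, 3) this is -8.000.

-8.000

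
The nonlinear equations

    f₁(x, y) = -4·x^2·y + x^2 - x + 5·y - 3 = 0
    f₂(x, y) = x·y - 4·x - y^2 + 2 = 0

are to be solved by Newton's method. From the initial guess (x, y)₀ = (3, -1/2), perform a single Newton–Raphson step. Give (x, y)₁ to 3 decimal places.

(-1.059, -2.129)

At (3, -1/2): F = (18.500, -11.750).
Jacobian J = [[-8·x·y + 2·x - 1, -4·x^2 + 5], [y - 4, x - 2·y]].
At the point, J = [[17.000, -31.000], [-4.500, 4.000]] (det J = -71.500).
Solving J·Δ = −F gives Δ = (-4.059, -1.629).
Then the next iterate is (x, y)₁ = (-1.059, -2.129).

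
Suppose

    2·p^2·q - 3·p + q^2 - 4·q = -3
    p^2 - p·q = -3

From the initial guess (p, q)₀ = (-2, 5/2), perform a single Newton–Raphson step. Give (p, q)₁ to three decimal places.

(2.600, 11.450)

At (-2, 5/2): F = (25.250, 12.000).
Jacobian J = [[4·p·q - 3, 2·p^2 + 2·q - 4], [2·p - q, -p]].
At the point, J = [[-23.000, 9.000], [-6.500, 2.000]] (det J = 12.500).
Solving J·Δ = −F gives Δ = (4.600, 8.950).
Then the next iterate is (p, q)₁ = (2.600, 11.450).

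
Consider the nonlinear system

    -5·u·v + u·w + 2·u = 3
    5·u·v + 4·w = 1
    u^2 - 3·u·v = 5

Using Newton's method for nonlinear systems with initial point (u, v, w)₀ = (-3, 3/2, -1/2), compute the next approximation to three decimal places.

(-0.146, 2.885, 5.719)

At (-3, 3/2, -1/2): F = (15.000, -25.500, 17.500).
Jacobian J = [[-5·v + w + 2, -5·u, u], [5·v, 5·u, 4], [2·u - 3·v, -3·u, 0]].
At the point, J = [[-6.000, 15.000, -3.000], [7.500, -15.000, 4.000], [-10.500, 9.000, 0.000]] (det J = -144.000).
Solving J·Δ = −F gives Δ = (2.854, 1.385, 6.219).
Then the next iterate is (u, v, w)₁ = (-0.146, 2.885, 5.719).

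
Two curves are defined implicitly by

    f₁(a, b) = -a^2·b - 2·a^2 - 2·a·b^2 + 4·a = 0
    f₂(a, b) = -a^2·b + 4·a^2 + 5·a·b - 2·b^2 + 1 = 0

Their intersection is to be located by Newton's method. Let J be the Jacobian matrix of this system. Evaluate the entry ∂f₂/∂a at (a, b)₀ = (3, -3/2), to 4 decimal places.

∂f₂/∂a = -2·a·b + 8·a + 5·b.
At (3, -3/2) this is 25.5000.

25.5000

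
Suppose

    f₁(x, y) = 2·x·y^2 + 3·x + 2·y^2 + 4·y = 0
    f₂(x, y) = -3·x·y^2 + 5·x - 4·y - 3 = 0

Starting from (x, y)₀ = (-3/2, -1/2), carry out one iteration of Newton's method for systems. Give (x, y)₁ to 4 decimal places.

(0.3480, -0.4436)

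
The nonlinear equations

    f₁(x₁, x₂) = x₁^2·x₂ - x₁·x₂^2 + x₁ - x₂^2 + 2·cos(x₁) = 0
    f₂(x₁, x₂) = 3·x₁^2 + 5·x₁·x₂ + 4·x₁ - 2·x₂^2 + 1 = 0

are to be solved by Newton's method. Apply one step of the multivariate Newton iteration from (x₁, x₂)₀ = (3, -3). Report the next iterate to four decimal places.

At (3, -3): F = (-61.979985, -23.0000).
Jacobian J = [[2·x₁·x₂ - x₂^2 - 2·sin(x₁) + 1, x₁^2 - 2·x₁·x₂ - 2·x₂], [6·x₁ + 5·x₂ + 4, 5·x₁ - 4·x₂]].
At the point, J = [[-26.282240, 33.0000], [7.0000, 27.0000]] (det J = -940.620480).
Solving J·Δ = −F gives Δ = (-0.9722, 1.1039).
Then the next iterate is (x₁, x₂)₁ = (2.0278, -1.8961).

(2.0278, -1.8961)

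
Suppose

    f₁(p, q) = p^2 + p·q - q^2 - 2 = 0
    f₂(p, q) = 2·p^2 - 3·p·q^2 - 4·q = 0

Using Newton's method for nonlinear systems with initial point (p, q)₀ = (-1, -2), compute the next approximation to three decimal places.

(-0.839, -0.786)

At (-1, -2): F = (-3.000, 22.000).
Jacobian J = [[2·p + q, p - 2·q], [4·p - 3·q^2, -6·p·q - 4]].
At the point, J = [[-4.000, 3.000], [-16.000, -16.000]] (det J = 112.000).
Solving J·Δ = −F gives Δ = (0.161, 1.214).
Then the next iterate is (p, q)₁ = (-0.839, -0.786).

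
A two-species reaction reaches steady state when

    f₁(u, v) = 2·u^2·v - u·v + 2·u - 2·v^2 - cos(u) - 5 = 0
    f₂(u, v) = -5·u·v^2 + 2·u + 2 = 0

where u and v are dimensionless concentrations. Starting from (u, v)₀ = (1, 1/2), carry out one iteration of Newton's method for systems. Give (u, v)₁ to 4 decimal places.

(1.9759, 1.1964)

At (1, 1/2): F = (-3.540302, 2.7500).
Jacobian J = [[4·u·v - v + sin(u) + 2, 2·u^2 - u - 4·v], [-5·v^2 + 2, -10·u·v]].
At the point, J = [[4.341471, -1.0000], [0.7500, -5.0000]] (det J = -20.957355).
Solving J·Δ = −F gives Δ = (0.9759, 0.6964).
Then the next iterate is (u, v)₁ = (1.9759, 1.1964).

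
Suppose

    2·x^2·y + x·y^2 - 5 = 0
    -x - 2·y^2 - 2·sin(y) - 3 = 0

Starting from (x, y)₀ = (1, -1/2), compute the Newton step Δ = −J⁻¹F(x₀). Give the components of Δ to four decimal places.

At (1, -1/2): F = (-5.7500, -3.541149).
Jacobian J = [[4·x·y + y^2, 2·x^2 + 2·x·y], [-1, -4·y - 2·cos(y)]].
At the point, J = [[-1.7500, 1.0000], [-1.0000, 0.244835]] (det J = 0.571539).
Solving J·Δ = −F gives Δ = (-3.7326, -0.7821).

(-3.7326, -0.7821)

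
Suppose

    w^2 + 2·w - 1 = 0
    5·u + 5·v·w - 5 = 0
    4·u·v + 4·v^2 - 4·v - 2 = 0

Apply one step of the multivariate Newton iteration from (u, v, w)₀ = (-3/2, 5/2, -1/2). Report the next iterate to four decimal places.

At (-3/2, 5/2, -1/2): F = (-1.7500, -18.7500, -2.0000).
Jacobian J = [[0, 0, 2·w + 2], [5, 5·w, 5·v], [4·v, 4·u + 8·v - 4, 0]].
At the point, J = [[0.0000, 0.0000, 1.0000], [5.0000, -2.5000, 12.5000], [10.0000, 10.0000, 0.0000]] (det J = 75.0000).
Solving J·Δ = −F gives Δ = (-0.3500, 0.5500, 1.7500).
Then the next iterate is (u, v, w)₁ = (-1.8500, 3.0500, 1.2500).

(-1.8500, 3.0500, 1.2500)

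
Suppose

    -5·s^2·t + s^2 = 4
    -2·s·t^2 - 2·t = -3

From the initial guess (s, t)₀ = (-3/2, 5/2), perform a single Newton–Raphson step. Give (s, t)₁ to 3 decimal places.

At (-3/2, 5/2): F = (-29.875, 16.750).
Jacobian J = [[-10·s·t + 2·s, -5·s^2], [-2·t^2, -4·s·t - 2]].
At the point, J = [[34.500, -11.250], [-12.500, 13.000]] (det J = 307.875).
Solving J·Δ = −F gives Δ = (0.649, -0.664).
Then the next iterate is (s, t)₁ = (-0.851, 1.836).

(-0.851, 1.836)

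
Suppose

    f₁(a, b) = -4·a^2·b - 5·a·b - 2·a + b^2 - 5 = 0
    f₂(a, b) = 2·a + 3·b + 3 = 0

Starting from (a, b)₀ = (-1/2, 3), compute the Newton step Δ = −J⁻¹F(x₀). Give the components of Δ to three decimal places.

(-1.800, -2.467)

At (-1/2, 3): F = (9.500, 11.000).
Jacobian J = [[-8·a·b - 5·b - 2, -4·a^2 - 5·a + 2·b], [2, 3]].
At the point, J = [[-5.000, 7.500], [2.000, 3.000]] (det J = -30.000).
Solving J·Δ = −F gives Δ = (-1.800, -2.467).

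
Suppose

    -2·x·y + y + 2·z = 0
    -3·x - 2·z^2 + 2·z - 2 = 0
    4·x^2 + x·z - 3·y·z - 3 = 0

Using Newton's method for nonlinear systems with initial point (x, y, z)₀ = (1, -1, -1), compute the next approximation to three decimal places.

(0.500, -0.500, 0.250)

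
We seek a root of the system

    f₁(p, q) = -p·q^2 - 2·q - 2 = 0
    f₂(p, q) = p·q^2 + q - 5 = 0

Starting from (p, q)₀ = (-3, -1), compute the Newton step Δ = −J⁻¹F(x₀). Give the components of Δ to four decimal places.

(51.0000, -6.0000)

At (-3, -1): F = (3.0000, -9.0000).
Jacobian J = [[-q^2, -2·p·q - 2], [q^2, 2·p·q + 1]].
At the point, J = [[-1.0000, -8.0000], [1.0000, 7.0000]] (det J = 1.0000).
Solving J·Δ = −F gives Δ = (51.0000, -6.0000).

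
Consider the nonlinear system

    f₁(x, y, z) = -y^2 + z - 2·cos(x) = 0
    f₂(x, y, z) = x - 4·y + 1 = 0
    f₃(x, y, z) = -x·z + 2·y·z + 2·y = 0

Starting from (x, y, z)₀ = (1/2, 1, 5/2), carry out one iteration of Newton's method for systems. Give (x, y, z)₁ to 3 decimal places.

(0.418, 0.355, 1.543)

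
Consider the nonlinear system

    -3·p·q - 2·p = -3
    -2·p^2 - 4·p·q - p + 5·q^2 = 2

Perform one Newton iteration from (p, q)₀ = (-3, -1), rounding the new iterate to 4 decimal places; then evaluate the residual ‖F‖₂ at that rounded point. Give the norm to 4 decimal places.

4.0363

At (-3, -1): F = (0.0000, -24.0000).
Jacobian J = [[-3·q - 2, -3·p], [-4·p - 4·q - 1, -4·p + 10·q]].
At the point, J = [[1.0000, 9.0000], [15.0000, 2.0000]] (det J = -133.0000).
Solving J·Δ = −F gives Δ = (1.6241, -0.1805).
Then the next iterate is (p, q)₁ = (-1.3759, -1.1805).
Re-evaluating at (-1.3759, -1.1805): F = (0.879050, -3.939400), so ‖F‖₂ = 4.0363.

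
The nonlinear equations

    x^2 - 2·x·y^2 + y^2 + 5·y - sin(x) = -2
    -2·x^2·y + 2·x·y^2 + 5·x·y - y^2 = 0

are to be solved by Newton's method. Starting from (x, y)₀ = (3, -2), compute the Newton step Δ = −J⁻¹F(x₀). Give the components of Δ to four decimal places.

(-0.3982, 0.7496)

At (3, -2): F = (-19.141120, 26.0000).
Jacobian J = [[2·x - 2·y^2 - cos(x), -4·x·y + 2·y + 5], [-4·x·y + 2·y^2 + 5·y, -2·x^2 + 4·x·y + 5·x - 2·y]].
At the point, J = [[-1.010008, 25.0000], [22.0000, -23.0000]] (det J = -526.769827).
Solving J·Δ = −F gives Δ = (-0.3982, 0.7496).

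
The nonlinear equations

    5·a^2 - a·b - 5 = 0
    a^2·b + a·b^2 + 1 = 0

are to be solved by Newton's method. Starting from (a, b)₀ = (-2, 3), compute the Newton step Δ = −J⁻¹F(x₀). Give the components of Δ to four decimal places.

(0.8316, -0.9368)

At (-2, 3): F = (21.0000, -5.0000).
Jacobian J = [[10·a - b, -a], [2·a·b + b^2, a^2 + 2·a·b]].
At the point, J = [[-23.0000, 2.0000], [-3.0000, -8.0000]] (det J = 190.0000).
Solving J·Δ = −F gives Δ = (0.8316, -0.9368).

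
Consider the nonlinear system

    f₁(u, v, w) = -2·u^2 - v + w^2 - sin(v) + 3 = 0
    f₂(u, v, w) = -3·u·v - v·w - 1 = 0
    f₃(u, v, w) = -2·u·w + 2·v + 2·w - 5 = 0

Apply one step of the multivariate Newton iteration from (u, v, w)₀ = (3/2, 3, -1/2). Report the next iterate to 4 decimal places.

At (3/2, 3, -1/2): F = (-4.391120, -13.0000, 1.5000).
Jacobian J = [[-4·u, -cos(v) - 1, 2·w], [-3·v, -3·u - w, -v], [-2·w, 2, -2·u + 2]].
At the point, J = [[-6.0000, -0.010008, -1.0000], [-9.0000, -4.0000, -3.0000], [1.0000, 2.0000, -1.0000]] (det J = -45.879910).
Solving J·Δ = −F gives Δ = (-0.5174, -1.1292, -1.2757).
Then the next iterate is (u, v, w)₁ = (0.9826, 1.8708, -1.7757).

(0.9826, 1.8708, -1.7757)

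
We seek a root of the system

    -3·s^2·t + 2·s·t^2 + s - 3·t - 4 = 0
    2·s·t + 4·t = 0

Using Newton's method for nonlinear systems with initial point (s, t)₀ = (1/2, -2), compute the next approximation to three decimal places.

(1.352, 0.682)

At (1/2, -2): F = (8.000, -10.000).
Jacobian J = [[-6·s·t + 2·t^2 + 1, -3·s^2 + 4·s·t - 3], [2·t, 2·s + 4]].
At the point, J = [[15.000, -7.750], [-4.000, 5.000]] (det J = 44.000).
Solving J·Δ = −F gives Δ = (0.852, 2.682).
Then the next iterate is (s, t)₁ = (1.352, 0.682).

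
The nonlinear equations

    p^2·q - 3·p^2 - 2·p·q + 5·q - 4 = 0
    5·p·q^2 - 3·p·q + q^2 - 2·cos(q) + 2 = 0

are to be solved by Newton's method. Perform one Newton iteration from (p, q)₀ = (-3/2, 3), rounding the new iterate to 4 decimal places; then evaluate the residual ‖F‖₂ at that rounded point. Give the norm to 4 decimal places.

30.8709

At (-3/2, 3): F = (20.0000, -41.020015).
Jacobian J = [[2·p·q - 6·p - 2·q, p^2 - 2·p + 5], [5·q^2 - 3·q, 10·p·q - 3·p + 2·q + 2·sin(q)]].
At the point, J = [[-6.0000, 10.2500], [36.0000, -34.217760]] (det J = -163.693440).
Solving J·Δ = −F gives Δ = (-1.6122, -2.8949).
Then the next iterate is (p, q)₁ = (-3.1122, 0.1051).
Re-evaluating at (-3.1122, 0.1051): F = (-30.859706, 0.831472), so ‖F‖₂ = 30.8709.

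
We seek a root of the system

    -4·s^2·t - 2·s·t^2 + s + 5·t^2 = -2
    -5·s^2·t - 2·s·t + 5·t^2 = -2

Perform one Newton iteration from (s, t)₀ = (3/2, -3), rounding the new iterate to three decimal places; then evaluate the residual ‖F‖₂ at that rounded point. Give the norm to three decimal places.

11.899

At (3/2, -3): F = (48.500, 89.750).
Jacobian J = [[-8·s·t - 2·t^2 + 1, -4·s^2 - 4·s·t + 10·t], [-10·s·t - 2·t, -5·s^2 - 2·s + 10·t]].
At the point, J = [[19.000, -21.000], [51.000, -44.250]] (det J = 230.250).
Solving J·Δ = −F gives Δ = (1.135, 3.337).
Then the next iterate is (s, t)₁ = (2.635, 0.337).
Re-evaluating at (2.635, 0.337): F = (-4.75513, -10.90748), so ‖F‖₂ = 11.899.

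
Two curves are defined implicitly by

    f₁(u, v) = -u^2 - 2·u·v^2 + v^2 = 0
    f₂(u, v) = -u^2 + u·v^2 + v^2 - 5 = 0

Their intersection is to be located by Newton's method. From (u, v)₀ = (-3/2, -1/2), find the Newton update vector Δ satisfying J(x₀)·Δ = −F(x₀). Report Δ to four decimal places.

(2.1140, 1.0088)

At (-3/2, -1/2): F = (-1.2500, -7.3750).
Jacobian J = [[-2·u - 2·v^2, -4·u·v + 2·v], [-2·u + v^2, 2·u·v + 2·v]].
At the point, J = [[2.5000, -4.0000], [3.2500, 0.5000]] (det J = 14.2500).
Solving J·Δ = −F gives Δ = (2.1140, 1.0088).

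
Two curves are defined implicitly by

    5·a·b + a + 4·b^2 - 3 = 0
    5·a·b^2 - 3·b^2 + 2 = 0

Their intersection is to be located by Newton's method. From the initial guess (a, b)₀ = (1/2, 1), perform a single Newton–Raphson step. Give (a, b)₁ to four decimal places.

(0.1624, 0.8120)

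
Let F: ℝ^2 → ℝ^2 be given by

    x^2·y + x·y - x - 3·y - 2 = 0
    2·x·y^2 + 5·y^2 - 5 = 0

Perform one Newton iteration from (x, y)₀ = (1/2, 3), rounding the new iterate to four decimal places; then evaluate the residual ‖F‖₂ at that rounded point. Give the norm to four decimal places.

5.9185

At (1/2, 3): F = (-9.2500, 49.0000).
Jacobian J = [[2·x·y + y - 1, x^2 + x - 3], [2·y^2, 4·x·y + 10·y]].
At the point, J = [[5.0000, -2.2500], [18.0000, 36.0000]] (det J = 220.5000).
Solving J·Δ = −F gives Δ = (1.0102, -1.8662).
Then the next iterate is (x, y)₁ = (1.5102, 1.1338).
Re-evaluating at (1.5102, 1.1338): F = (-2.613473, 5.310244), so ‖F‖₂ = 5.9185.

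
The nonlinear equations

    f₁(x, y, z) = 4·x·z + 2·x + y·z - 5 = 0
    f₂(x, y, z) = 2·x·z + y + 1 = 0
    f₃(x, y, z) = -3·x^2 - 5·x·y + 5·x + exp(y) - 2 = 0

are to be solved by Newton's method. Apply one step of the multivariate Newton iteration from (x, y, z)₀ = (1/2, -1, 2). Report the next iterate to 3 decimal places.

At (1/2, -1, 2): F = (-2.000, 2.000, 2.61788).
Jacobian J = [[4·z + 2, z, 4·x + y], [2·z, 1, 2·x], [-6·x - 5·y + 5, -5·x + exp(y), 0]].
At the point, J = [[10.000, 2.000, 1.000], [4.000, 1.000, 1.000], [7.000, -2.13212, 0.000]] (det J = 19.79272).
Solving J·Δ = −F gives Δ = (0.299, 2.208, -5.403).
Then the next iterate is (x, y, z)₁ = (0.799, 1.208, -3.403).

(0.799, 1.208, -3.403)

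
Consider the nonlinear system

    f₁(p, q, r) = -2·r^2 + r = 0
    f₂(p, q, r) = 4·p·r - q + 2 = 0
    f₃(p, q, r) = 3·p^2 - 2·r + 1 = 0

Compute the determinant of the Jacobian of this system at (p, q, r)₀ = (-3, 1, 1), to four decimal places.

J = [[0, 0, -4·r + 1], [4·r, -1, 4·p], [6·p, 0, -2]].
At the point, J = [[0.0000, 0.0000, -3.0000], [4.0000, -1.0000, -12.0000], [-18.0000, 0.0000, -2.0000]].
det J = 54.0000.

54.0000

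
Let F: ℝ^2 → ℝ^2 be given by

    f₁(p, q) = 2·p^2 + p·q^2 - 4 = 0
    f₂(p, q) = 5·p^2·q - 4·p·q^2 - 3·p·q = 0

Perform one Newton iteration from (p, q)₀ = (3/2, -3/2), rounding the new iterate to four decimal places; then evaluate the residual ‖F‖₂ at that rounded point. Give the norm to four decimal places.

4.7508

At (3/2, -3/2): F = (3.8750, -23.6250).
Jacobian J = [[4·p + q^2, 2·p·q], [10·p·q - 4·q^2 - 3·q, 5·p^2 - 8·p·q - 3·p]].
At the point, J = [[8.2500, -4.5000], [-27.0000, 24.7500]] (det J = 82.6875).
Solving J·Δ = −F gives Δ = (0.1259, 1.0918).
Then the next iterate is (p, q)₁ = (1.6259, -0.4082).
Re-evaluating at (1.6259, -0.4082): F = (1.558021, -4.488087), so ‖F‖₂ = 4.7508.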